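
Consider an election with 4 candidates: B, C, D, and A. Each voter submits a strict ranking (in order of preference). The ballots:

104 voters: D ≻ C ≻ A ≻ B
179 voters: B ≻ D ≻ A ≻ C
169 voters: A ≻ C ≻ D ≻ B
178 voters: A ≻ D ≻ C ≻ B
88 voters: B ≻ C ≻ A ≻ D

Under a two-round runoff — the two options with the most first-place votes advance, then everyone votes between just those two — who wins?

A

Round 1 first-place votes: B 267, C 0, D 104, A 347.
A and B advance.
Runoff: A is preferred to B by 451 voters; B by 267.
A wins the runoff.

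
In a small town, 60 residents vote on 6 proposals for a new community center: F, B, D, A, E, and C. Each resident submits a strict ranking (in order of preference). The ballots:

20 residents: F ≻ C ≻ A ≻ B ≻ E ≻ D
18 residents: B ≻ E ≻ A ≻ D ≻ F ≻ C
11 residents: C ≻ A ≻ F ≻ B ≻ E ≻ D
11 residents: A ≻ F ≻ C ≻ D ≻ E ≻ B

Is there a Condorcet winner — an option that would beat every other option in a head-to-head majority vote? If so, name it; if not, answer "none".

Checking pairwise contests:
A beats F 40–20.
F beats B 42–18.
F beats D 42–18.
C beats A 31–29.
F beats E 42–18.
F beats C 49–11.
Every option loses at least one head-to-head, so there is no Condorcet winner.

none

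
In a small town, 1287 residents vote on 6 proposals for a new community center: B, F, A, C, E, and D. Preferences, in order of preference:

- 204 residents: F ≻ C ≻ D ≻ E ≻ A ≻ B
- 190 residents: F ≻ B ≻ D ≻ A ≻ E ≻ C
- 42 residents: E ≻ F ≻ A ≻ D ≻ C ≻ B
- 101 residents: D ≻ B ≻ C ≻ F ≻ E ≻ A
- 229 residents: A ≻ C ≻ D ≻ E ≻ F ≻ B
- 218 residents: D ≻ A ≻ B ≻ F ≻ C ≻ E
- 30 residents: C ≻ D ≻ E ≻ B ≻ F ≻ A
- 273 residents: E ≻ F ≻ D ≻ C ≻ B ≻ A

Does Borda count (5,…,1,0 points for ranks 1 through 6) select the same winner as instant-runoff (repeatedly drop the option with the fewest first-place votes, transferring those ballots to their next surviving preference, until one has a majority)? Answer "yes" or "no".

no

Borda — scores: B 2151, F 4127, A 2727, C 2991, E 2822, D 4487. Winner: D.
Instant-runoff — R1 B 0, F 394, A 229, C 30, E 315, D 319 (B out); R2 F 394, A 229, C 30, E 315, D 319 (C out); R3 F 394, A 229, E 315, D 349 (A out); R4 F 394, E 315, D 578 (E out); R5 F 709, D 578 (F winner). Winner: F.
The two methods disagree.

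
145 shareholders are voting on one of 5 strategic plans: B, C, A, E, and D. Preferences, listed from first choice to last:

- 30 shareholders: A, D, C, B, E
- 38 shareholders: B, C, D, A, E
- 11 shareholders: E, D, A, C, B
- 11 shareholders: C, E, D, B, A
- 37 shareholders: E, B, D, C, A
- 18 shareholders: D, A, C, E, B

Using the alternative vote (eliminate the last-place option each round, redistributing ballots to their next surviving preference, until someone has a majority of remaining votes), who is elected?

A

Round 1: B 38, C 11, A 30, E 48, D 18. Eliminate C.
Round 2: B 38, A 30, E 59, D 18. Eliminate D.
Round 3: B 38, A 48, E 59. Eliminate B.
Round 4: A 86, E 59. A has a majority.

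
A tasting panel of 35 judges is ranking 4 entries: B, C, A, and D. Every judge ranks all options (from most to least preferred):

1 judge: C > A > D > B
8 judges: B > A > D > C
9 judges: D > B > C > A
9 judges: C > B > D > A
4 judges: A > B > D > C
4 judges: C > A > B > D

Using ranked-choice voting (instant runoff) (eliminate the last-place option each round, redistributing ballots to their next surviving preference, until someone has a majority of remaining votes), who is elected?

Round 1: B 8, C 14, A 4, D 9. Eliminate A.
Round 2: B 12, C 14, D 9. Eliminate D.
Round 3: B 21, C 14. B has a majority.

B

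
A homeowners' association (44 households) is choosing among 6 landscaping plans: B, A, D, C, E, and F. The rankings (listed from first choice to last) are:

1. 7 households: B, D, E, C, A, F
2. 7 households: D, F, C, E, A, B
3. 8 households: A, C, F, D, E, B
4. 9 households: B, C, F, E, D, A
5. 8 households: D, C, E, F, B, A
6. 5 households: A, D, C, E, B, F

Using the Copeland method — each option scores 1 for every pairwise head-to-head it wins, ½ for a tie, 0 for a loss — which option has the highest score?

B: beats A; loses to D, C, E, and F → score 1.
A: loses to B, D, C, E, and F → score 0.
D: beats B, A, C, E, and F → score 5.
C: beats B, A, E, and F; loses to D → score 4.
E: beats B and A; loses to D, C, and F → score 2.
F: beats B, A, and E; loses to D and C → score 3.
D has the best pairwise record.

D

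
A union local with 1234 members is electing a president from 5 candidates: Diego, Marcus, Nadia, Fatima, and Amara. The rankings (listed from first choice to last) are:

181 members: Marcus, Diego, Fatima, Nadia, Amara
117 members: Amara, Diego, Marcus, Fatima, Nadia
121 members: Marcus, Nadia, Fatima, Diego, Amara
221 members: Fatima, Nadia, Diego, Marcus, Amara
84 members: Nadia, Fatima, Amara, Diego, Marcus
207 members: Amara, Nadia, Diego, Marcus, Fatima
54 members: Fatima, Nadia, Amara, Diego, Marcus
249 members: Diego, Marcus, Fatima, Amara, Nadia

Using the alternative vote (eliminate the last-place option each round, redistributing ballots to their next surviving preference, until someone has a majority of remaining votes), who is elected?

Marcus

Round 1: Diego 249, Marcus 302, Nadia 84, Fatima 275, Amara 324. Eliminate Nadia.
Round 2: Diego 249, Marcus 302, Fatima 359, Amara 324. Eliminate Diego.
Round 3: Marcus 551, Fatima 359, Amara 324. Eliminate Amara.
Round 4: Marcus 875, Fatima 359. Marcus has a majority.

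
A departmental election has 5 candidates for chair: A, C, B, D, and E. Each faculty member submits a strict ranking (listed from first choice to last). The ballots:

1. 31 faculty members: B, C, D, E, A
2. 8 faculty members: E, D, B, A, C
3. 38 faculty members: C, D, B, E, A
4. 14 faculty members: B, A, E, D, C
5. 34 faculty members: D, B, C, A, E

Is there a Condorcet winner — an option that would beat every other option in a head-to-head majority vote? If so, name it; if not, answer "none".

Checking pairwise contests:
C beats A 103–22.
B beats C 87–38.
D beats B 80–45.
C beats D 69–56.
C beats E 103–22.
Every option loses at least one head-to-head, so there is no Condorcet winner.

none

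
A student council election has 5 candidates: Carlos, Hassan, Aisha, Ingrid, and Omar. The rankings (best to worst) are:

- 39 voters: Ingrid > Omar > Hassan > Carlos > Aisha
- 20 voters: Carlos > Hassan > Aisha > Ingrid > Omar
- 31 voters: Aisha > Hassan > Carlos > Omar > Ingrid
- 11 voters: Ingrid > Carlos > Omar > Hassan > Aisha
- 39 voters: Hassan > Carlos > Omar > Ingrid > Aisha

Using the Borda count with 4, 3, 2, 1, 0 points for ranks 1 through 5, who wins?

Carlos: 39·1 + 20·4 + 31·2 + 11·3 + 39·3 = 331
Hassan: 39·2 + 20·3 + 31·3 + 11·1 + 39·4 = 398
Aisha: 39·0 + 20·2 + 31·4 + 11·0 + 39·0 = 164
Ingrid: 39·4 + 20·1 + 31·0 + 11·4 + 39·1 = 259
Omar: 39·3 + 20·0 + 31·1 + 11·2 + 39·2 = 248
Hassan has the highest Borda score (398).

Hassan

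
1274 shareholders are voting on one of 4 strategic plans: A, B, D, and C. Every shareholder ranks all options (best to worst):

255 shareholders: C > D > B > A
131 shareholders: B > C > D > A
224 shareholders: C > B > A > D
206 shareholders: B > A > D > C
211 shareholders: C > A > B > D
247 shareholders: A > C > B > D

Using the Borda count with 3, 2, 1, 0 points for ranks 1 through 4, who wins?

A: 255·0 + 131·0 + 224·1 + 206·2 + 211·2 + 247·3 = 1799
B: 255·1 + 131·3 + 224·2 + 206·3 + 211·1 + 247·1 = 2172
D: 255·2 + 131·1 + 224·0 + 206·1 + 211·0 + 247·0 = 847
C: 255·3 + 131·2 + 224·3 + 206·0 + 211·3 + 247·2 = 2826
C has the highest Borda score (2826).

C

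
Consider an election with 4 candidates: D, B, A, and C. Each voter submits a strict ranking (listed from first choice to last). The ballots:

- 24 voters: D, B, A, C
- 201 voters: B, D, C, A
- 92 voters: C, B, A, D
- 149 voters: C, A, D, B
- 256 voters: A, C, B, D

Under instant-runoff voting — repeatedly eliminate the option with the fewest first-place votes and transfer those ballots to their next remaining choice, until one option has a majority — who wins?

C

Round 1: D 24, B 201, A 256, C 241. Eliminate D.
Round 2: B 225, A 256, C 241. Eliminate B.
Round 3: A 280, C 442. C has a majority.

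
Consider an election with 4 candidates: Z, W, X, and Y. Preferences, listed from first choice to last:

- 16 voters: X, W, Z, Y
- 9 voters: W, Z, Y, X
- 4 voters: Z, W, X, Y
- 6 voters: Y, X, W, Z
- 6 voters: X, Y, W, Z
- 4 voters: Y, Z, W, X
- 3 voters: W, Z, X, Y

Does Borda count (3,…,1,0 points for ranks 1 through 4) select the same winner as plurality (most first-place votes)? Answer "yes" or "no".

Borda — scores: Z 60, W 92, X 85, Y 51. Winner: W.
Plurality — first-place votes: Z 4, W 12, X 22, Y 10. Winner: X.
The two methods disagree.

no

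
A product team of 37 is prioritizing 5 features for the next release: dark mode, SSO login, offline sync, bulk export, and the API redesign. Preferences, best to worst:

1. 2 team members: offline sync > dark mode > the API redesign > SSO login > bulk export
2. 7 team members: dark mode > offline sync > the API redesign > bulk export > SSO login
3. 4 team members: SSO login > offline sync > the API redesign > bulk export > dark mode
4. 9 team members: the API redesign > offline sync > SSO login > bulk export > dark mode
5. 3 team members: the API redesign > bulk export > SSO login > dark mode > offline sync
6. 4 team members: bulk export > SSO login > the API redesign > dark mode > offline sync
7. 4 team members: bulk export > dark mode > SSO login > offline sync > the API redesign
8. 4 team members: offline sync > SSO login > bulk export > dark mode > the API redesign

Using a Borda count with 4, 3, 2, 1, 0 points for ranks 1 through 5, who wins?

offline sync

dark mode: 2·3 + 7·4 + 4·0 + 9·0 + 3·1 + 4·1 + 4·3 + 4·1 = 57
SSO login: 2·1 + 7·0 + 4·4 + 9·2 + 3·2 + 4·3 + 4·2 + 4·3 = 74
offline sync: 2·4 + 7·3 + 4·3 + 9·3 + 3·0 + 4·0 + 4·1 + 4·4 = 88
bulk export: 2·0 + 7·1 + 4·1 + 9·1 + 3·3 + 4·4 + 4·4 + 4·2 = 69
the API redesign: 2·2 + 7·2 + 4·2 + 9·4 + 3·4 + 4·2 + 4·0 + 4·0 = 82
offline sync has the highest Borda score (88).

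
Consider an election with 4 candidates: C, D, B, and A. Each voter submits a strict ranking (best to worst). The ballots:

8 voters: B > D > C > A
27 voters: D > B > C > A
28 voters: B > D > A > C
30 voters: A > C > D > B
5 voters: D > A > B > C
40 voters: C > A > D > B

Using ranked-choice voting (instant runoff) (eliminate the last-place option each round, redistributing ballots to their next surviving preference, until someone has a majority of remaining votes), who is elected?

C

Round 1: C 40, D 32, B 36, A 30. Eliminate A.
Round 2: C 70, D 32, B 36. C has a majority.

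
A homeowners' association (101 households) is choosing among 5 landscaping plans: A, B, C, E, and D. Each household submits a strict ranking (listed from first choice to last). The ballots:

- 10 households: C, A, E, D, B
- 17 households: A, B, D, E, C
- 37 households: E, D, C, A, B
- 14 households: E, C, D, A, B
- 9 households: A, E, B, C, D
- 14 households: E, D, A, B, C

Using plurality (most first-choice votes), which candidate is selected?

E

First-place votes: A 26, B 0, C 10, E 65, D 0.
E has the most first-place votes.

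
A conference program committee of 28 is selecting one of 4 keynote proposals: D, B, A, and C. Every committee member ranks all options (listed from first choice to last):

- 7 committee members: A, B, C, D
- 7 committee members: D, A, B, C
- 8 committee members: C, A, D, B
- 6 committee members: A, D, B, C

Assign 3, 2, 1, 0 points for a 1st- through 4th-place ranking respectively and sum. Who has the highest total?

A

D: 7·0 + 7·3 + 8·1 + 6·2 = 41
B: 7·2 + 7·1 + 8·0 + 6·1 = 27
A: 7·3 + 7·2 + 8·2 + 6·3 = 69
C: 7·1 + 7·0 + 8·3 + 6·0 = 31
A has the highest Borda score (69).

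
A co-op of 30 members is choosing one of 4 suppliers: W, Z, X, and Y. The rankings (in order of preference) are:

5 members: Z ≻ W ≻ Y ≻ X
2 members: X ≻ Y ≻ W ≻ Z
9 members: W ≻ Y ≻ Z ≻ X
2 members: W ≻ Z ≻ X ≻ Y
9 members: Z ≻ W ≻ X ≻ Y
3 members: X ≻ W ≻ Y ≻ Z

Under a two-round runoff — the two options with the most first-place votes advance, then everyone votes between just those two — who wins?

W

Round 1 first-place votes: W 11, Z 14, X 5, Y 0.
Z and W advance.
Runoff: Z is preferred to W by 14 voters; W by 16.
W wins the runoff.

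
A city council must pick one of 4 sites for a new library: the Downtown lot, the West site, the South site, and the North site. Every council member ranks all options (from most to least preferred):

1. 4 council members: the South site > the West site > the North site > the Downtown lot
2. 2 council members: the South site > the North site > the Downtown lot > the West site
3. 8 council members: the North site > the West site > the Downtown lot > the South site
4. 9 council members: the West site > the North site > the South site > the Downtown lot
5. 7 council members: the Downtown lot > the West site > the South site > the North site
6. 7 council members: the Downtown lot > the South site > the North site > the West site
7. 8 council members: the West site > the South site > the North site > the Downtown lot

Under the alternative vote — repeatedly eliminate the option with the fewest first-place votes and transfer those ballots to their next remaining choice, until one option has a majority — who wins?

the West site

Round 1: the Downtown lot 14, the West site 17, the South site 6, the North site 8. Eliminate the South site.
Round 2: the Downtown lot 14, the West site 21, the North site 10. Eliminate the North site.
Round 3: the Downtown lot 16, the West site 29. The West site has a majority.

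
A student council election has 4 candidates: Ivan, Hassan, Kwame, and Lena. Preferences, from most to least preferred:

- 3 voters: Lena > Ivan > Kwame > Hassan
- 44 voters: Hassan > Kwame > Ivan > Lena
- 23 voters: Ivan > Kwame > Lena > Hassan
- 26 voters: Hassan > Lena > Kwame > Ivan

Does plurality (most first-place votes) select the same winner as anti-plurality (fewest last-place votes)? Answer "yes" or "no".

Plurality — first-place votes: Ivan 23, Hassan 70, Kwame 0, Lena 3. Winner: Hassan.
Anti-plurality — last-place votes: Ivan 26, Hassan 26, Kwame 0, Lena 44. Winner: Kwame.
The two methods disagree.

no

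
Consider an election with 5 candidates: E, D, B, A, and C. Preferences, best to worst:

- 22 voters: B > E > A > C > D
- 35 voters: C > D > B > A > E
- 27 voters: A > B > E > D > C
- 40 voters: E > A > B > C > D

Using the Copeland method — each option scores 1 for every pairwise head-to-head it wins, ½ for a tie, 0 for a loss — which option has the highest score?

E: beats D and C; ties A; loses to B → score 2.5.
D: loses to E, B, A, and C → score 0.
B: beats E, D, and C; loses to A → score 3.
A: beats D, B, and C; ties E → score 3.5.
C: beats D; loses to E, B, and A → score 1.
A has the best pairwise record.

A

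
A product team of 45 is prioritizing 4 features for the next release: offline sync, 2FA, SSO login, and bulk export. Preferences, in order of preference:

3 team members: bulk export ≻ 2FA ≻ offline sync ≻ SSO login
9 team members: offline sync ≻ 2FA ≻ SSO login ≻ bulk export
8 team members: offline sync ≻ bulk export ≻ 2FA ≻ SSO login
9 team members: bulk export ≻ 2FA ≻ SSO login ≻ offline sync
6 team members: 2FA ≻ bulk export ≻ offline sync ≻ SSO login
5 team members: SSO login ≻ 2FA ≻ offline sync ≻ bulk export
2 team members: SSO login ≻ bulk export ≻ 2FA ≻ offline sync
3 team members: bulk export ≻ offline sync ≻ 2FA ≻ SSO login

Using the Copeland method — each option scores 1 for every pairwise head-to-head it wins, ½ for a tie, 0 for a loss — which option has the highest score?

offline sync: beats SSO login; loses to 2FA and bulk export → score 1.
2FA: beats offline sync and SSO login; loses to bulk export → score 2.
SSO login: loses to offline sync, 2FA, and bulk export → score 0.
bulk export: beats offline sync, 2FA, and SSO login → score 3.
bulk export has the best pairwise record.

bulk export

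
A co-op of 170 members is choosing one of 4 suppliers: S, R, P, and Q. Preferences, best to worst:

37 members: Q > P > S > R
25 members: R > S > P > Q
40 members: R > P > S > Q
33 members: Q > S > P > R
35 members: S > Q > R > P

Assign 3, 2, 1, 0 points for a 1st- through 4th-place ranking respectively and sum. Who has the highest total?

S

S: 37·1 + 25·2 + 40·1 + 33·2 + 35·3 = 298
R: 37·0 + 25·3 + 40·3 + 33·0 + 35·1 = 230
P: 37·2 + 25·1 + 40·2 + 33·1 + 35·0 = 212
Q: 37·3 + 25·0 + 40·0 + 33·3 + 35·2 = 280
S has the highest Borda score (298).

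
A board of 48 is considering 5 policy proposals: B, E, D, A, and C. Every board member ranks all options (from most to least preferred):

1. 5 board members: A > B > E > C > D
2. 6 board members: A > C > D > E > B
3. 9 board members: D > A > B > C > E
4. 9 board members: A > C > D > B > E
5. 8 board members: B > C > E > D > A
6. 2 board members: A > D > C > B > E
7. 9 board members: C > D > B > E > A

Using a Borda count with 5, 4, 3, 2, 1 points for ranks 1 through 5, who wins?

B: 5·4 + 6·1 + 9·3 + 9·2 + 8·5 + 2·2 + 9·3 = 142
E: 5·3 + 6·2 + 9·1 + 9·1 + 8·3 + 2·1 + 9·2 = 89
D: 5·1 + 6·3 + 9·5 + 9·3 + 8·2 + 2·4 + 9·4 = 155
A: 5·5 + 6·5 + 9·4 + 9·5 + 8·1 + 2·5 + 9·1 = 163
C: 5·2 + 6·4 + 9·2 + 9·4 + 8·4 + 2·3 + 9·5 = 171
C has the highest Borda score (171).

C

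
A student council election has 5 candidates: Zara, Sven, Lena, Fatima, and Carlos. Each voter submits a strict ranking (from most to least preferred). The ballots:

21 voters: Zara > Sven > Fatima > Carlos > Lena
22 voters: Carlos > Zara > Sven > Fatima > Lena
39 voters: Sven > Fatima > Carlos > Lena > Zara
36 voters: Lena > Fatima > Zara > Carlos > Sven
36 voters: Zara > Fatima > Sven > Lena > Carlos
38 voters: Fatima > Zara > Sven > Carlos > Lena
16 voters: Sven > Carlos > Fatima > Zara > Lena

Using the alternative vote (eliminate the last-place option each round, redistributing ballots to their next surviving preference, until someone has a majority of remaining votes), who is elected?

Round 1: Zara 57, Sven 55, Lena 36, Fatima 38, Carlos 22. Eliminate Carlos.
Round 2: Zara 79, Sven 55, Lena 36, Fatima 38. Eliminate Lena.
Round 3: Zara 79, Sven 55, Fatima 74. Eliminate Sven.
Round 4: Zara 79, Fatima 129. Fatima has a majority.

Fatima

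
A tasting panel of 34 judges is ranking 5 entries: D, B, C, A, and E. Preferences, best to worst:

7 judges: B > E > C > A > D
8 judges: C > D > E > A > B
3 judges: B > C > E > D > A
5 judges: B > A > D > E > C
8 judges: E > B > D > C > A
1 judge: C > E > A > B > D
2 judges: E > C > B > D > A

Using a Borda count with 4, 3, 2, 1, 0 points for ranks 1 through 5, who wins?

E

D: 7·0 + 8·3 + 3·1 + 5·2 + 8·2 + 1·0 + 2·1 = 55
B: 7·4 + 8·0 + 3·4 + 5·4 + 8·3 + 1·1 + 2·2 = 89
C: 7·2 + 8·4 + 3·3 + 5·0 + 8·1 + 1·4 + 2·3 = 73
A: 7·1 + 8·1 + 3·0 + 5·3 + 8·0 + 1·2 + 2·0 = 32
E: 7·3 + 8·2 + 3·2 + 5·1 + 8·4 + 1·3 + 2·4 = 91
E has the highest Borda score (91).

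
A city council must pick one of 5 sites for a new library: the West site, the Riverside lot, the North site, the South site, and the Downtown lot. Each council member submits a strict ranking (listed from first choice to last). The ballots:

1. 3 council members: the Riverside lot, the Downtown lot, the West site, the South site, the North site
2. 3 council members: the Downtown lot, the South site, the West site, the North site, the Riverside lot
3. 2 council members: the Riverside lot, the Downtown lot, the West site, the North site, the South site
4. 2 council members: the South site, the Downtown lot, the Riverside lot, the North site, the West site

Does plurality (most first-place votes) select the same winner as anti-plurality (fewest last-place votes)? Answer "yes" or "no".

no

Plurality — first-place votes: the West site 0, the Riverside lot 5, the North site 0, the South site 2, the Downtown lot 3. Winner: the Riverside lot.
Anti-plurality — last-place votes: the West site 2, the Riverside lot 3, the North site 3, the South site 2, the Downtown lot 0. Winner: the Downtown lot.
The two methods disagree.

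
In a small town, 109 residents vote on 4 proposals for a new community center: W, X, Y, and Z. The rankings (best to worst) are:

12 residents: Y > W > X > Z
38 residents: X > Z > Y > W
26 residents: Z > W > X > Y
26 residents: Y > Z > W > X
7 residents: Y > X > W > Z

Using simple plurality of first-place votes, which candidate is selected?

First-place votes: W 0, X 38, Y 45, Z 26.
Y has the most first-place votes.

Y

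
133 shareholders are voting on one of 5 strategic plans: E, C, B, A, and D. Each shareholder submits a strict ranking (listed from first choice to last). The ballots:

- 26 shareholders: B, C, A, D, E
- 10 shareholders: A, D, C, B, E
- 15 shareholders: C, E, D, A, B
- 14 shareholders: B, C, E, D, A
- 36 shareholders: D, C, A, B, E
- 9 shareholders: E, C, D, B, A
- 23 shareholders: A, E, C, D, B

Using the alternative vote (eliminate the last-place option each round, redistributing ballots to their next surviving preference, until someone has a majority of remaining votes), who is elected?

Round 1: E 9, C 15, B 40, A 33, D 36. Eliminate E.
Round 2: C 24, B 40, A 33, D 36. Eliminate C.
Round 3: B 40, A 33, D 60. Eliminate A.
Round 4: B 40, D 93. D has a majority.

D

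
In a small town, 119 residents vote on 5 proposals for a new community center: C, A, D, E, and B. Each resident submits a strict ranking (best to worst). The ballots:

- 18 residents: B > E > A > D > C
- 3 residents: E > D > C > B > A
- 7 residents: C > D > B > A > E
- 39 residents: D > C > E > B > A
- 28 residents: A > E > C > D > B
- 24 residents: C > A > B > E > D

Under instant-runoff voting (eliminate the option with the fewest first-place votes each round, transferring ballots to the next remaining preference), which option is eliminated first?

Round 1: C 31, A 28, D 39, E 3, B 18. Eliminate E.

E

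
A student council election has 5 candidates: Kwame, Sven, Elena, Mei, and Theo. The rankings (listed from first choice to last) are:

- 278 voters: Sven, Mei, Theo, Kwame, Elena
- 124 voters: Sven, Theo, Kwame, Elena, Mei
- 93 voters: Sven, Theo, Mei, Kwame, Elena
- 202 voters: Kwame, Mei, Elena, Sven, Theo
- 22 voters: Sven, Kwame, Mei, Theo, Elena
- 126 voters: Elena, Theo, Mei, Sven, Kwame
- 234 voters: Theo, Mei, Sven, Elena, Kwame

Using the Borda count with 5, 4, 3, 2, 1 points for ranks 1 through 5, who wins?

Sven

Kwame: 278·2 + 124·3 + 93·2 + 202·5 + 22·4 + 126·1 + 234·1 = 2572
Sven: 278·5 + 124·5 + 93·5 + 202·2 + 22·5 + 126·2 + 234·3 = 3943
Elena: 278·1 + 124·2 + 93·1 + 202·3 + 22·1 + 126·5 + 234·2 = 2345
Mei: 278·4 + 124·1 + 93·3 + 202·4 + 22·3 + 126·3 + 234·4 = 3703
Theo: 278·3 + 124·4 + 93·4 + 202·1 + 22·2 + 126·4 + 234·5 = 3622
Sven has the highest Borda score (3943).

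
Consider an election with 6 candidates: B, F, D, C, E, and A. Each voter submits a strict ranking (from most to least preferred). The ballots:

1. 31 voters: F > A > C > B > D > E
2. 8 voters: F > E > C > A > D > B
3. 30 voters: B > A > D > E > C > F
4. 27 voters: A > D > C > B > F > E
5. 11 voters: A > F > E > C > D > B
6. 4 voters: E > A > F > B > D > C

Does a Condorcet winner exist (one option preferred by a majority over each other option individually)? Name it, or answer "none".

A

A vs B: 81–30 for A.
A vs F: 72–39 for A.
A vs D: 111–0 for A.
A vs C: 103–8 for A.
A vs E: 99–12 for A.
A beats every other option head-to-head.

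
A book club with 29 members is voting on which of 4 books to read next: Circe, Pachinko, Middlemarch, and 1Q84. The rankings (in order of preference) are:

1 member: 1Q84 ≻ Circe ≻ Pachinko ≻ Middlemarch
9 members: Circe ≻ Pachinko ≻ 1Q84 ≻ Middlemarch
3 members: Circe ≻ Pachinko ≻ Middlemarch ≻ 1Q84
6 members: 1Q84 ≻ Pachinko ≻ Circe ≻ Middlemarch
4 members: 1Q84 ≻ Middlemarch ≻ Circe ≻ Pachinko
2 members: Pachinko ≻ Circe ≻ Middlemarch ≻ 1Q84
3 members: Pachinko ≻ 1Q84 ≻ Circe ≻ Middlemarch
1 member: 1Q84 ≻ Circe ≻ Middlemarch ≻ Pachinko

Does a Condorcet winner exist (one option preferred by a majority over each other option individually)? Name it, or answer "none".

none

Checking pairwise contests:
1Q84 beats Circe 15–14.
Circe beats Pachinko 18–11.
Circe beats Middlemarch 25–4.
Pachinko beats 1Q84 17–12.
Every option loses at least one head-to-head, so there is no Condorcet winner.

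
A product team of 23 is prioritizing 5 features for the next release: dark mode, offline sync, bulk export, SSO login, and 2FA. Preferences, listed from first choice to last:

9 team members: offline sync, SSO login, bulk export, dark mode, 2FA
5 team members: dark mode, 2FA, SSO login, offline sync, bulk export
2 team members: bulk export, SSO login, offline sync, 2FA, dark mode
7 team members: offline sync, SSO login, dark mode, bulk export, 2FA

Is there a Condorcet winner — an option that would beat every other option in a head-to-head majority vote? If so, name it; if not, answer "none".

offline sync

offline sync vs dark mode: 18–5 for offline sync.
offline sync vs bulk export: 21–2 for offline sync.
offline sync vs SSO login: 16–7 for offline sync.
offline sync vs 2FA: 18–5 for offline sync.
offline sync beats every other option head-to-head.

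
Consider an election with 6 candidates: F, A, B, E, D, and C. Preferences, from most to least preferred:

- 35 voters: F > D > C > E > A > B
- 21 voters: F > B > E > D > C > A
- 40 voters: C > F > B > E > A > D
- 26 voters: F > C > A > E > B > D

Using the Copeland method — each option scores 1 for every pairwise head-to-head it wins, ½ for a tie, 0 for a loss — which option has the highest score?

F

F: beats A, B, E, D, and C → score 5.
A: beats D; ties B; loses to F, E, and C → score 1.5.
B: beats D; ties A and E; loses to F and C → score 2.
E: beats A and D; ties B; loses to F and C → score 2.5.
D: loses to F, A, B, E, and C → score 0.
C: beats A, B, E, and D; loses to F → score 4.
F has the best pairwise record.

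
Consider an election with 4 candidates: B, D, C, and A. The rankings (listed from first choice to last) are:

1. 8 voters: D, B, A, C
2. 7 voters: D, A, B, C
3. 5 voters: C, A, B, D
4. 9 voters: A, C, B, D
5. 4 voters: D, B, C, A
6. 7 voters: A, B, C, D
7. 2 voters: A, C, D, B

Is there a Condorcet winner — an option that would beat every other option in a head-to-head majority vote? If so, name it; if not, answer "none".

A vs B: 30–12 for A.
A vs D: 23–19 for A.
A vs C: 33–9 for A.
A beats every other option head-to-head.

A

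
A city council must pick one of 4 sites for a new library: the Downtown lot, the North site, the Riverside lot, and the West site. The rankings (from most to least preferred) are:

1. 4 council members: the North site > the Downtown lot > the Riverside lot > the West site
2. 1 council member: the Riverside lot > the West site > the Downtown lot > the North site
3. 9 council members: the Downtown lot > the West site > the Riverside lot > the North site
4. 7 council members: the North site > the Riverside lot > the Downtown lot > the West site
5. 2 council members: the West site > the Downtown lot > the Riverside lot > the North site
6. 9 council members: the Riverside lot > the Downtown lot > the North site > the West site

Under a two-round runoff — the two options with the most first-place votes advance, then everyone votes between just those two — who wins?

the Riverside lot

Round 1 first-place votes: the Downtown lot 9, the North site 11, the Riverside lot 10, the West site 2.
the North site and the Riverside lot advance.
Runoff: the North site is preferred to the Riverside lot by 11 voters; the Riverside lot by 21.
the Riverside lot wins the runoff.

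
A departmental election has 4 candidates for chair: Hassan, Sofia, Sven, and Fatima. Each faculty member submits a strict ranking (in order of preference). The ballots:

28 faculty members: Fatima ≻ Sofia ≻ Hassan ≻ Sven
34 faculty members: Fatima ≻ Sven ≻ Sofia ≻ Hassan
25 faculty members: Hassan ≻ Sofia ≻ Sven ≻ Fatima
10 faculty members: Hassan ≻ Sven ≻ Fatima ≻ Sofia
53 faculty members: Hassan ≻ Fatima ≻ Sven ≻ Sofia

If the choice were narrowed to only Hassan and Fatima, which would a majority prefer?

Voters preferring Hassan to Fatima: 88; preferring Fatima to Hassan: 62.
Hassan wins the head-to-head.

Hassan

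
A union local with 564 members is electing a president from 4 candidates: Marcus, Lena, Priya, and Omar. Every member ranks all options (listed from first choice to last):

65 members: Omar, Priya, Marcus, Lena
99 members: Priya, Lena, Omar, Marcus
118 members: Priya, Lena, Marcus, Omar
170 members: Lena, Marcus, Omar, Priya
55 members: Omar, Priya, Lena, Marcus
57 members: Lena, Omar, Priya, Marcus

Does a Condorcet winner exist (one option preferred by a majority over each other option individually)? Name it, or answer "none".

Checking pairwise contests:
Lena beats Marcus 499–65.
Priya beats Lena 337–227.
Omar beats Priya 347–217.
Marcus beats Omar 288–276.
Every option loses at least one head-to-head, so there is no Condorcet winner.

none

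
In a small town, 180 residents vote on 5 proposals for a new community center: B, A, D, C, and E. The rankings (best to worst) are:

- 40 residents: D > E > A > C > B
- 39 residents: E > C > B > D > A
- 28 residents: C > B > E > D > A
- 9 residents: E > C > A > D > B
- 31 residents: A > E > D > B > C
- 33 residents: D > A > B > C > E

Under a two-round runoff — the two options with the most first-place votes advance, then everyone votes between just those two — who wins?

Round 1 first-place votes: B 0, A 31, D 73, C 28, E 48.
D and E advance.
Runoff: D is preferred to E by 73 voters; E by 107.
E wins the runoff.

E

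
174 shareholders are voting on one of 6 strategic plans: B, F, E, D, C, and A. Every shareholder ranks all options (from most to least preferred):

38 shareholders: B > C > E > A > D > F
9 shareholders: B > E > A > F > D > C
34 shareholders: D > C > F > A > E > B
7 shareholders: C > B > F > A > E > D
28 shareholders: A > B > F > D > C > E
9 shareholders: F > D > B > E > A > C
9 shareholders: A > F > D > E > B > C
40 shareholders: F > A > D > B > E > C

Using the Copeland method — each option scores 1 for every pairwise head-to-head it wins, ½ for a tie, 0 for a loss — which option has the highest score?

B: beats E and C; loses to F, D, and A → score 2.
F: beats B, E, D, C, and A → score 5.
E: loses to B, F, D, C, and A → score 0.
D: beats B, E, and C; loses to F and A → score 3.
C: beats E; loses to B, F, D, and A → score 1.
A: beats B, E, D, and C; loses to F → score 4.
F has the best pairwise record.

F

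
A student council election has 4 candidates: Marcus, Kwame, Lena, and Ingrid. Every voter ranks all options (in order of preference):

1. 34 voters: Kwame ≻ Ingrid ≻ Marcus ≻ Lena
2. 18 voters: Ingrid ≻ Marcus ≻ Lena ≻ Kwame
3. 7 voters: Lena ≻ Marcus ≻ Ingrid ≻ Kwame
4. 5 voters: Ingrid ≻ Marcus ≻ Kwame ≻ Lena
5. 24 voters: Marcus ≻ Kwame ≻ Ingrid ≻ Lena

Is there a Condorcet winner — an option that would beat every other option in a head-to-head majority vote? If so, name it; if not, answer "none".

none

Checking pairwise contests:
Ingrid beats Marcus 57–31.
Marcus beats Kwame 54–34.
Marcus beats Lena 81–7.
Kwame beats Ingrid 58–30.
Every option loses at least one head-to-head, so there is no Condorcet winner.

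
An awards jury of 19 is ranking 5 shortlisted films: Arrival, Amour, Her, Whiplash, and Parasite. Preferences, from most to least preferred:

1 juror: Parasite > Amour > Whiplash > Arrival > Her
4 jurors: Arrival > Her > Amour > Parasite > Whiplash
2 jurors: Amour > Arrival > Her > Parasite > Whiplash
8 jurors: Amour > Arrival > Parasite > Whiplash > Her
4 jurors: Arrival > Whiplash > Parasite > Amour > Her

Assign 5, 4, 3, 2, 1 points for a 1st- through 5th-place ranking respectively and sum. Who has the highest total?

Arrival

Arrival: 1·2 + 4·5 + 2·4 + 8·4 + 4·5 = 82
Amour: 1·4 + 4·3 + 2·5 + 8·5 + 4·2 = 74
Her: 1·1 + 4·4 + 2·3 + 8·1 + 4·1 = 35
Whiplash: 1·3 + 4·1 + 2·1 + 8·2 + 4·4 = 41
Parasite: 1·5 + 4·2 + 2·2 + 8·3 + 4·3 = 53
Arrival has the highest Borda score (82).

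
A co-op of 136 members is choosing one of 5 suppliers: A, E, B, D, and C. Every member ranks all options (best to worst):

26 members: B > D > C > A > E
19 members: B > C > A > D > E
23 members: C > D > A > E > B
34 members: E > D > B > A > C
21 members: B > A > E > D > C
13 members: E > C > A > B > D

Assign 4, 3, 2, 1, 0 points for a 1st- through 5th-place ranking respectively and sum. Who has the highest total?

A: 26·1 + 19·2 + 23·2 + 34·1 + 21·3 + 13·2 = 233
E: 26·0 + 19·0 + 23·1 + 34·4 + 21·2 + 13·4 = 253
B: 26·4 + 19·4 + 23·0 + 34·2 + 21·4 + 13·1 = 345
D: 26·3 + 19·1 + 23·3 + 34·3 + 21·1 + 13·0 = 289
C: 26·2 + 19·3 + 23·4 + 34·0 + 21·0 + 13·3 = 240
B has the highest Borda score (345).

B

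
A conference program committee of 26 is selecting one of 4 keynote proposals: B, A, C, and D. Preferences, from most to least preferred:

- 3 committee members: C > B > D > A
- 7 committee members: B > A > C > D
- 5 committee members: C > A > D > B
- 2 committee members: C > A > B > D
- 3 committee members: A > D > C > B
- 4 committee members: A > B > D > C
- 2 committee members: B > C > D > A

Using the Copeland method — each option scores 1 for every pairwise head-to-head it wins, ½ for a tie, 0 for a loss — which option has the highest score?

A

B: beats D; ties C; loses to A → score 1.5.
A: beats B, C, and D → score 3.
C: beats D; ties B; loses to A → score 1.5.
D: loses to B, A, and C → score 0.
A has the best pairwise record.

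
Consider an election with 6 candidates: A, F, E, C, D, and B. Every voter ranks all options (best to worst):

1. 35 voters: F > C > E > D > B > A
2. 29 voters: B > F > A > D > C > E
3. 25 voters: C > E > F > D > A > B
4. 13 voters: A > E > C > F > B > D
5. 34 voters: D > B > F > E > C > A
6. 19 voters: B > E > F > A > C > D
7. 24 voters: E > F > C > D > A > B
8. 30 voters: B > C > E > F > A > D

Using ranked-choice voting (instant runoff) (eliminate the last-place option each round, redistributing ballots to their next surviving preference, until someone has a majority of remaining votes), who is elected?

B

Round 1: A 13, F 35, E 24, C 25, D 34, B 78. Eliminate A.
Round 2: F 35, E 37, C 25, D 34, B 78. Eliminate C.
Round 3: F 35, E 62, D 34, B 78. Eliminate D.
Round 4: F 35, E 62, B 112. B has a majority.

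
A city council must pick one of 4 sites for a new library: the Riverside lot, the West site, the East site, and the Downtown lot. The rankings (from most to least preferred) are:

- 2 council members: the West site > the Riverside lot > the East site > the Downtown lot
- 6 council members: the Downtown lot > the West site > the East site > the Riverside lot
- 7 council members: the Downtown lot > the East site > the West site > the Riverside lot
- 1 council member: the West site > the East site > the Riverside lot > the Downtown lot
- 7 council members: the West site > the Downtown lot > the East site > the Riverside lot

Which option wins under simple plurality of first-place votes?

the Downtown lot

First-place votes: the Riverside lot 0, the West site 10, the East site 0, the Downtown lot 13.
the Downtown lot has the most first-place votes.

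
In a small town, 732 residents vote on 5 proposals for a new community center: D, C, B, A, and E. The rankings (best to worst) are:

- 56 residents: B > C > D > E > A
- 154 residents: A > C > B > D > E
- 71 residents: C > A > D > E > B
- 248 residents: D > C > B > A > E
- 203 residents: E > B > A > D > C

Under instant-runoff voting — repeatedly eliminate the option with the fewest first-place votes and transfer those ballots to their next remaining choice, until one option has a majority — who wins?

Round 1: D 248, C 71, B 56, A 154, E 203. Eliminate B.
Round 2: D 248, C 127, A 154, E 203. Eliminate C.
Round 3: D 304, A 225, E 203. Eliminate E.
Round 4: D 304, A 428. A has a majority.

A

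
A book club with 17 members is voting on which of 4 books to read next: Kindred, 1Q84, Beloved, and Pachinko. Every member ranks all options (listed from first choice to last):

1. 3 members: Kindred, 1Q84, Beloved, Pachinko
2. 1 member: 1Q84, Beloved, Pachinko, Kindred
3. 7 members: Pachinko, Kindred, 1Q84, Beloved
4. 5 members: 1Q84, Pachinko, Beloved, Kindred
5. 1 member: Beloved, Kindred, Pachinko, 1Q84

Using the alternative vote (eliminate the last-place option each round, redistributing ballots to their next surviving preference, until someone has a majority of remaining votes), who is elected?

Round 1: Kindred 3, 1Q84 6, Beloved 1, Pachinko 7. Eliminate Beloved.
Round 2: Kindred 4, 1Q84 6, Pachinko 7. Eliminate Kindred.
Round 3: 1Q84 9, Pachinko 8. 1Q84 has a majority.

1Q84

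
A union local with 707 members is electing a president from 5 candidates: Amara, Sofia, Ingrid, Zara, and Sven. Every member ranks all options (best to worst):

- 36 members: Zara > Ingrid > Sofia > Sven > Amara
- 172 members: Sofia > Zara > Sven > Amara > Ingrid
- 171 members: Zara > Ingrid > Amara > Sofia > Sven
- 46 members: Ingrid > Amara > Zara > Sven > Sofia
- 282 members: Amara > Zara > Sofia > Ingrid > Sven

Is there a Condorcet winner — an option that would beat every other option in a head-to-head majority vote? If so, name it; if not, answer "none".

Zara

Zara vs Amara: 379–328 for Zara.
Zara vs Sofia: 535–172 for Zara.
Zara vs Ingrid: 661–46 for Zara.
Zara vs Sven: 707–0 for Zara.
Zara beats every other option head-to-head.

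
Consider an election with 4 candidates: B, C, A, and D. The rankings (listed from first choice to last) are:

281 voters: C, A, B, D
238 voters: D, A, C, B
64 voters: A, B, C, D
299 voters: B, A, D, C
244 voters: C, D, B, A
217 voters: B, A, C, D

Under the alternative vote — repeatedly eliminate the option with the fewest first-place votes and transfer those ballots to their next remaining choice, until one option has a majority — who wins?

C

Round 1: B 516, C 525, A 64, D 238. Eliminate A.
Round 2: B 580, C 525, D 238. Eliminate D.
Round 3: B 580, C 763. C has a majority.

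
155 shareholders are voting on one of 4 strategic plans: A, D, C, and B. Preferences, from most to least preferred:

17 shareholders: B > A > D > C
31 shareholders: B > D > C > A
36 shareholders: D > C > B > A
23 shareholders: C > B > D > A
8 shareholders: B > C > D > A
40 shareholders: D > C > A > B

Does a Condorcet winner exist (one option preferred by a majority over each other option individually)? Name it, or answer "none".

Checking pairwise contests:
D beats A 138–17.
B beats D 79–76.
D beats C 124–31.
C beats B 99–56.
Every option loses at least one head-to-head, so there is no Condorcet winner.

none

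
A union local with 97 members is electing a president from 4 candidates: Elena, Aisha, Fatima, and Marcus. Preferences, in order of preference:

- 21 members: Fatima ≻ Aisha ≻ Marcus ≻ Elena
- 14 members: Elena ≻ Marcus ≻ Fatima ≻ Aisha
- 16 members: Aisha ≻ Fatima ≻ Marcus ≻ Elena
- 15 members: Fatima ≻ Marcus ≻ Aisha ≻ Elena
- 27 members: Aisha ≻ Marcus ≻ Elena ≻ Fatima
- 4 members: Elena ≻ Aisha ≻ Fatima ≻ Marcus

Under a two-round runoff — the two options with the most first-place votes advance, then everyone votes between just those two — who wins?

Round 1 first-place votes: Elena 18, Aisha 43, Fatima 36, Marcus 0.
Aisha and Fatima advance.
Runoff: Aisha is preferred to Fatima by 47 voters; Fatima by 50.
Fatima wins the runoff.

Fatima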